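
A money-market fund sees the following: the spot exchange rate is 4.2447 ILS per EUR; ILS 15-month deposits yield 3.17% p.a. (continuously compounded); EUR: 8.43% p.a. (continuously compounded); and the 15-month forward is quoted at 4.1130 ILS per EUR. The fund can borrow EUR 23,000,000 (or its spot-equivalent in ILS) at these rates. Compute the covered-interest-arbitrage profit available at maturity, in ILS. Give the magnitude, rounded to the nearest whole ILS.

ILS 3,537,242

T = 15/12 years.
Keep in EUR, deliver into the forward: 23,000,000·1.1111272049·4.1130 = ILS 105,111,522.46.
Swap to ILS now, deposit: 23,000,000·4.2447·1.0404205433 = ILS 101,574,280.84.
The quoted forward overvalues EUR, so borrow ILS, buy EUR at spot, deposit the EUR at 8.43%, and sell the proceeds forward at 4.1130.
Profit = 105,111,522.46 − 101,574,280.84 = ILS 3,537,242.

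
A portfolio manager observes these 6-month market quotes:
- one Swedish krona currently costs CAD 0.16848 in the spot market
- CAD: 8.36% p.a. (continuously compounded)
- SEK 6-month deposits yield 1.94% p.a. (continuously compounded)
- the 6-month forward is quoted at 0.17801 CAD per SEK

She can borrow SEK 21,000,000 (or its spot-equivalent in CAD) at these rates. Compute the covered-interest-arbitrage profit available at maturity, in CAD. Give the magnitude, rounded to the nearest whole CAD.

CAD 85,541

T = 6/12 years.
Keep in SEK, deliver into the forward: 21,000,000·1.009747197·0.17801 = CAD 3,774,647.07.
Swap to CAD now, deposit: 21,000,000·0.16848·1.042685921 = CAD 3,689,106.20.
The quoted forward overvalues SEK, so borrow CAD, buy SEK at spot, deposit the SEK at 1.94%, and sell the proceeds forward at 0.17801.
The gap between the two covered legs is CAD 85,541.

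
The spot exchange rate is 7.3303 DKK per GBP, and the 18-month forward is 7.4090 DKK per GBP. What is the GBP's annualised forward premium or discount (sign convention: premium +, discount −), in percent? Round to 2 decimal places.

T = 18/12 years.
GBP trades forward at +1.07363% vs spot over the period.
×(1/T) gives 0.72% p.a.

+0.72%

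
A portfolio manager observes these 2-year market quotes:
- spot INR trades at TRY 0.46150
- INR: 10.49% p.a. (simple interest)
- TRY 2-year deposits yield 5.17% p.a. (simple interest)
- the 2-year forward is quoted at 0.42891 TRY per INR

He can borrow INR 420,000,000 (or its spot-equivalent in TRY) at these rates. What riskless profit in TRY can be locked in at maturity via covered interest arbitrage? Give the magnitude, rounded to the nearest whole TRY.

TRY 4,064,012

T = 2 years.
Invest the INR and cover forward: 420,000,000 × 1.209800 × 0.42891 = TRY 217,936,033.56.
Convert at spot and invest in TRY: 420,000,000 × 0.46150 × 1.103400 = TRY 213,872,022.00.
The quoted forward overvalues INR, so borrow TRY, buy INR at spot, deposit the INR at 10.49%, and sell the proceeds forward at 0.42891.
Arbitrage profit = |217,936,033.56 − 213,872,022.00| = TRY 4,064,012.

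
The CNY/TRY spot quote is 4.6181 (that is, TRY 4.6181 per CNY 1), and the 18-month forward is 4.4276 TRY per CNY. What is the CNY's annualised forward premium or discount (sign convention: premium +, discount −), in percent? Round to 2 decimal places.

-2.75%

T = 18/12 years.
CNY trades forward at -4.12507% vs spot over the period.
Annualise by dividing by T: -0.0412507 / (18/12) = -0.027500 → -2.75%.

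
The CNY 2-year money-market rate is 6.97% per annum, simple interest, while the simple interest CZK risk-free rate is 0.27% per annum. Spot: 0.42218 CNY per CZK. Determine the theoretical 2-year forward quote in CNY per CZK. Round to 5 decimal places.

0.47845

T = 2 years.
Growth of 1 CNY over T: 1 + 0.0697×2 = 1.139400.
CZK growth factor: 1 + 0.0027×2 = 1.005400.
CIP: F = S · (grow CNY)/(grow CZK) = 0.42218 × 1.139400/1.005400 = 0.4784483 CNY per CZK.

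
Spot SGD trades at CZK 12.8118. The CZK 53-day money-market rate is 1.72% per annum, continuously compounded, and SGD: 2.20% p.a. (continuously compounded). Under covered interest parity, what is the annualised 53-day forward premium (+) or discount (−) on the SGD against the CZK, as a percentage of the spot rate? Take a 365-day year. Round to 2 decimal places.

T = 53/365 years.
No-arbitrage forward: 12.8118 × 1.0025007 / 1.0031996 = 12.8028744 CZK/SGD.
Annualised premium = (F − S)/S × (1/T) = (12.8028744 − 12.8118)/12.8118 ÷ (53/365) = -0.48%.

-0.48%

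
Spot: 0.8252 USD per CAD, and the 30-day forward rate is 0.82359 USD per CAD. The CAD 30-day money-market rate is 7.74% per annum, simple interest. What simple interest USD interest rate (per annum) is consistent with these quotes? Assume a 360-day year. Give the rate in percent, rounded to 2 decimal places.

5.38%

T = 30/360 years.
F/S = 0.82359/0.8252 = 0.9980490 = (growth of USD) / (growth of CAD).
The CAD side grows by 1 + 0.0774×30/360 = 1.006450.
Hence g_USD = 1.0044864.
(1.0044864 − 1)/T = 0.053837, i.e. 5.38%.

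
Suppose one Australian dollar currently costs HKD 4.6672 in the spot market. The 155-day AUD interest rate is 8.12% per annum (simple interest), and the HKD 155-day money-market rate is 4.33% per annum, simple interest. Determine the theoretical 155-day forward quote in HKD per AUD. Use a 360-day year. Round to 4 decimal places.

T = 155/360 years.
HKD growth factor: 1 + 0.0433×155/360 = 1.0186431.
AUD accumulates by 1 + 0.0812×155/360 = 1.0349611.
Forward (HKD per AUD) = 4.6672 × 1.0186431 / 1.0349611 = 4.593613.

4.5936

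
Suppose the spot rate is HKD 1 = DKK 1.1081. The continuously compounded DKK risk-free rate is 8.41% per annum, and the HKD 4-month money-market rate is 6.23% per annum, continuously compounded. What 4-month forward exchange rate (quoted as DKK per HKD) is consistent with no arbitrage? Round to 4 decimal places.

1.1162

T = 4/12 years.
Growth of 1 DKK over T: e^(0.0841×4/12) = 1.028430.
HKD accumulates by e^(0.0623×4/12) = 1.0209838.
CIP: F = S · (grow DKK)/(grow HKD) = 1.1081 × 1.028430/1.0209838 = 1.116182 DKK per HKD.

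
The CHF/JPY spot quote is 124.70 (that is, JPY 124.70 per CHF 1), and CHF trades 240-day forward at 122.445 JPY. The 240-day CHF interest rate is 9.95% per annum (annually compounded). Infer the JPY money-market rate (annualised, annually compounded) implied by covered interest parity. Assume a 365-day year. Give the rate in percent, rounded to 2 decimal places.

T = 240/365 years.
By CIP, F/S equals the JPY-to-CHF growth ratio: 122.445/124.7 = 0.9819166.
CHF growth factor: (1 + 0.0995)^(240/365) = 1.0643569.
That pins the JPY growth at 1.0451097.
Annualise: 1.0451097^(365/240) − 1 = 0.069405 = 6.94%.

6.94%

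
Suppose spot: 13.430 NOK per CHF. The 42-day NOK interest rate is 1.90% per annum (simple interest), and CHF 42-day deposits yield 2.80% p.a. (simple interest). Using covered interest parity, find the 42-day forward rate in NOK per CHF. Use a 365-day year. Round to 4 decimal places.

T = 42/365 years.
NOK accumulates by 1 + 0.0190×42/365 = 1.0021863.
CHF growth factor: 1 + 0.0280×42/365 = 1.00322192.
Forward (NOK per CHF) = 13.43 × 1.0021863 / 1.00322192 = 13.416136.

13.4161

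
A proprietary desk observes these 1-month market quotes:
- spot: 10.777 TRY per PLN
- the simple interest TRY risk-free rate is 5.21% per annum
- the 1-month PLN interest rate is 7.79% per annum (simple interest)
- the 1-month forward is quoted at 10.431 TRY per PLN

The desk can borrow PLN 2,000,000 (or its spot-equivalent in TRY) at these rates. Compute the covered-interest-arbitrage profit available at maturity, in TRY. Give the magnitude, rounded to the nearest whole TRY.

TRY 650,151

T = 1/12 years.
Keep in PLN, deliver into the forward: 2,000,000·1.0064916667·10.431 = TRY 20,997,429.15.
Swap to TRY now, deposit: 2,000,000·10.777·1.0043416667 = TRY 21,647,580.28.
The quoted forward undervalues PLN, so borrow PLN, convert to TRY at spot, deposit the TRY at 5.21%, and buy PLN forward at 10.431 to cover the loan.
The gap between the two covered legs is TRY 650,151.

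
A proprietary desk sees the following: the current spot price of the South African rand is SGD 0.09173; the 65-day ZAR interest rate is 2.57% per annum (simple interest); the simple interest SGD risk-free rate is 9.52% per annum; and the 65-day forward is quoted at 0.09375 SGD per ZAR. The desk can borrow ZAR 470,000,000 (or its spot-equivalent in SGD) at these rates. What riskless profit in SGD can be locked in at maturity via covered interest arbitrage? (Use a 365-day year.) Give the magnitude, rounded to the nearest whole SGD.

T = 65/365 years.
Keep in ZAR, deliver into the forward: 470,000,000·1.0045767123·0.09375 = SGD 44,264,161.39.
Swap to SGD now, deposit: 470,000,000·0.09173·1.0169534247 = SGD 43,844,014.69.
The quoted forward overvalues ZAR, so borrow SGD, buy ZAR at spot, deposit the ZAR at 2.57%, and sell the proceeds forward at 0.09375.
Arbitrage profit = |44,264,161.39 − 43,844,014.69| = SGD 420,147.

SGD 420,147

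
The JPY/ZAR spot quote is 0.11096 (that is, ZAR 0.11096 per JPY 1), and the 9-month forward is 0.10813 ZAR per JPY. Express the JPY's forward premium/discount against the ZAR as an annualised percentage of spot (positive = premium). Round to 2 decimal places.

T = 9/12 years.
Period premium: (0.10813 − 0.11096)/0.11096 = -0.0255047.
Per annum: -0.0255047 / (9/12) = -0.034006 = -3.40%.

-3.40%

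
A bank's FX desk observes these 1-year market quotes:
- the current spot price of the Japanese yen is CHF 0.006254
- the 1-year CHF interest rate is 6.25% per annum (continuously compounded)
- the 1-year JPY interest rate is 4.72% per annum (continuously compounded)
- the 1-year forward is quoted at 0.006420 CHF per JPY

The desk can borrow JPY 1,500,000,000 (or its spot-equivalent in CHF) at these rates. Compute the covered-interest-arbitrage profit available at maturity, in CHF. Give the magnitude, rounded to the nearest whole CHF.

T = 1 year.
Route A — deposit JPY, sell forward: 1,500,000,000 × 1.048331654 × 0.006420 = CHF 10,095,433.83.
Route B — convert at spot, deposit CHF: 1,500,000,000 × 0.006254 × 1.064494459 = CHF 9,986,022.52.
The quoted forward overvalues JPY, so borrow CHF, buy JPY at spot, deposit the JPY at 4.72%, and sell the proceeds forward at 0.006420.
Arbitrage profit = |10,095,433.83 − 9,986,022.52| = CHF 109,411.

CHF 109,411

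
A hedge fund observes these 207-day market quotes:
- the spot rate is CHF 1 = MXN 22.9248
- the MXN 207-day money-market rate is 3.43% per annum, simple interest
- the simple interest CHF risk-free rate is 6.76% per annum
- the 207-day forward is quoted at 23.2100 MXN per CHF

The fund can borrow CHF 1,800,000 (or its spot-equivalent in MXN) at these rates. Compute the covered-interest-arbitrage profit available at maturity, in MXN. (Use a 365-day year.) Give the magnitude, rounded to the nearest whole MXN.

MXN 1,312,332

T = 207/365 years.
Route A — deposit CHF, sell forward: 1,800,000 × 1.0383375342 × 23.2100 = MXN 43,379,665.50.
Route B — convert at spot, deposit MXN: 1,800,000 × 22.9248 × 1.0194523288 = MXN 42,067,333.35.
The quoted forward overvalues CHF, so borrow MXN, buy CHF at spot, deposit the CHF at 6.76%, and sell the proceeds forward at 23.2100.
The gap between the two covered legs is MXN 1,312,332.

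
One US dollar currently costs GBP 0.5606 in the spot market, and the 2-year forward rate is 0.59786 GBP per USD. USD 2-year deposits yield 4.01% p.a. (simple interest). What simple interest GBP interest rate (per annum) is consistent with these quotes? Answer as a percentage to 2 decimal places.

T = 2 years.
By CIP, F/S equals the GBP-to-USD growth ratio: 0.59786/0.5606 = 1.0664645.
USD growth factor: 1 + 0.0401×2 = 1.080200.
That pins the GBP growth at 1.151995.
(1.151995 − 1)/T = 0.075998, i.e. 7.60%.

7.60%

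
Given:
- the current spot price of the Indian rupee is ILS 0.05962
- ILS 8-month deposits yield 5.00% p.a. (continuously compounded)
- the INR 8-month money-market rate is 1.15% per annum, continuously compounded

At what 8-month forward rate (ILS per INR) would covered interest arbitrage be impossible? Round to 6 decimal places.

0.061170

T = 8/12 years.
ILS growth factor: e^(0.0500×8/12) = 1.0338951.
INR accumulates by e^(0.0115×8/12) = 1.0076961.
Forward (ILS per INR) = 0.05962 × 1.0338951 / 1.0076961 = 0.06117006.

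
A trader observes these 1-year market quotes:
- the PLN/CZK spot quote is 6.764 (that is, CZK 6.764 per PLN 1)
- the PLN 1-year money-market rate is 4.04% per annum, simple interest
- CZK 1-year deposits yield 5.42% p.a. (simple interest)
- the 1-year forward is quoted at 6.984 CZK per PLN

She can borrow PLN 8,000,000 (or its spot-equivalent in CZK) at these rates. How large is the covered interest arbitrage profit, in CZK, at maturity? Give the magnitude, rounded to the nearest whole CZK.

CZK 1,084,358

T = 1 year.
Invest the PLN and cover forward: 8,000,000 × 1.040400 × 6.984 = CZK 58,129,228.80.
Convert at spot and invest in CZK: 8,000,000 × 6.764 × 1.054200 = CZK 57,044,870.40.
The quoted forward overvalues PLN, so borrow CZK, buy PLN at spot, deposit the PLN at 4.04%, and sell the proceeds forward at 6.984.
Arbitrage profit = |58,129,228.80 − 57,044,870.40| = CZK 1,084,358.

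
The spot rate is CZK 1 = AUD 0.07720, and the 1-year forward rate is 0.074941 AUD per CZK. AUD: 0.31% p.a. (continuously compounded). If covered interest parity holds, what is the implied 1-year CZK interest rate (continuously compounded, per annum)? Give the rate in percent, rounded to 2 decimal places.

T = 1 year.
By CIP, F/S equals the AUD-to-CZK growth ratio: 0.074941/0.0772 = 0.9707383.
AUD growth factor: e^(0.0031×1) = 1.0031048.
So the CZK growth factor = 1.0333421.
Take logs: ln 1.0333421 / 1 = 0.032798, so 3.28%.

3.28%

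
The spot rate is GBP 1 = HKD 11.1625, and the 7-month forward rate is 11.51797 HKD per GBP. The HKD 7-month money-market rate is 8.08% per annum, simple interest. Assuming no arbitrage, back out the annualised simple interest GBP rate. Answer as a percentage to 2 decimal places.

T = 7/12 years.
CIP gives F = S · g_HKD/g_GBP, so g_HKD/g_GBP = 11.51797/11.1625 = 1.0318450.
HKD growth factor: 1 + 0.0808×7/12 = 1.0471333.
Hence g_GBP = 1.0148165.
r = (1.0148165 − 1)/(7/12) = 0.025400 → 2.54%.

2.54%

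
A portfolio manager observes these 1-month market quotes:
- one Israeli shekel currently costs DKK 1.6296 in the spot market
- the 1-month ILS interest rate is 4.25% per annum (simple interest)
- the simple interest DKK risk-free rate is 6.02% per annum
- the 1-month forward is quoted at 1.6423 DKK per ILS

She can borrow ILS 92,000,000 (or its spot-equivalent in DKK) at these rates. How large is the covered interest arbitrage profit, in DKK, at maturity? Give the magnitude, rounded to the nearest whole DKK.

DKK 951,401

T = 1/12 years.
Keep in ILS, deliver into the forward: 92,000,000·1.00354166667·1.6423 = DKK 151,626,716.08.
Swap to DKK now, deposit: 92,000,000·1.6296·1.00501666667 = DKK 150,675,314.72.
The quoted forward overvalues ILS, so borrow DKK, buy ILS at spot, deposit the ILS at 4.25%, and sell the proceeds forward at 1.6423.
Arbitrage profit = |151,626,716.08 − 150,675,314.72| = DKK 951,401.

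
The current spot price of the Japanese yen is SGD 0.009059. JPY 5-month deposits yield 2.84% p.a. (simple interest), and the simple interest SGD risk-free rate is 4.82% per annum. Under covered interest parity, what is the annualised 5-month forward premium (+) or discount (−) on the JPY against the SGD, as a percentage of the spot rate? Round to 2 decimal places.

+1.96%

T = 5/12 years.
No-arbitrage forward: 0.009059 × 1.0200833 / 1.0118333 = 0.009132863 SGD/JPY.
(F − S)/S ÷ T = (0.009132863 − 0.009059)/0.009059/(5/12) = 0.019569 → 1.96%.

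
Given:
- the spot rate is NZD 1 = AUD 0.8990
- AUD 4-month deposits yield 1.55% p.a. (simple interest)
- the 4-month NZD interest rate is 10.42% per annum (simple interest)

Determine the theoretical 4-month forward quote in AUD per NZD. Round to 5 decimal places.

0.87331

T = 4/12 years.
AUD accumulates by 1 + 0.0155×4/12 = 1.0051667.
Growth of 1 NZD over T: 1 + 0.1042×4/12 = 1.0347333.
So F = 0.899 × 1.0051667 / 1.0347333 = 0.8733119 (AUD/NZD).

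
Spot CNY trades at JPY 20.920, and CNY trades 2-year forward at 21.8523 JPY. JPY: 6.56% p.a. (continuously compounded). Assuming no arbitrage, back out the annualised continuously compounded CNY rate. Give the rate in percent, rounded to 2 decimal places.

4.38%

T = 2 years.
By CIP, F/S equals the JPY-to-CNY growth ratio: 21.8523/20.92 = 1.0445650.
The JPY side grows by e^(0.0656×2) = 1.1401958.
That pins the CNY growth at 1.0915508.
Take logs: ln 1.0915508 / 2 = 0.043800, so 4.38%.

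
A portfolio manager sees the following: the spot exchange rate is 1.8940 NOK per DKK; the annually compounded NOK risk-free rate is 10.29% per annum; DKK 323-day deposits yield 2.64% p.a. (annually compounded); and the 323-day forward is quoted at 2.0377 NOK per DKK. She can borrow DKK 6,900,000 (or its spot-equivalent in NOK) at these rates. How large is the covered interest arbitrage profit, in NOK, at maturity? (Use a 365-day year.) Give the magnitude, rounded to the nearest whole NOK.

NOK 136,281

T = 323/365 years.
Route A — deposit DKK, sell forward: 6,900,000 × 1.0233270503 × 2.0377 = NOK 14,388,111.36.
Route B — convert at spot, deposit NOK: 6,900,000 × 1.8940 × 1.0905399192 = NOK 14,251,829.99.
The quoted forward overvalues DKK, so borrow NOK, buy DKK at spot, deposit the DKK at 2.64%, and sell the proceeds forward at 2.0377.
Arbitrage profit = |14,388,111.36 − 14,251,829.99| = NOK 136,281.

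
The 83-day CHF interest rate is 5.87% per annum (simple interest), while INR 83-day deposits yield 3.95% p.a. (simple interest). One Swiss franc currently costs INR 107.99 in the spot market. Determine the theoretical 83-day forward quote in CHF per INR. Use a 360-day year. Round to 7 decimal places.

0.0093007

T = 83/360 years.
INR growth factor: 1 + 0.0395×83/360 = 1.0091069.
CHF accumulates by 1 + 0.0587×83/360 = 1.0135336.
Forward (INR per CHF) = 107.99 × 1.0091069 / 1.0135336 = 107.5183.
Invert for CHF per INR: 1 / 107.5183 = 0.0093007.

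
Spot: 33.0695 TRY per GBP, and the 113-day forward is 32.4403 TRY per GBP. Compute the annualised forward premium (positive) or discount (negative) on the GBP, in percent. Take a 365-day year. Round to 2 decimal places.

-6.15%

T = 113/365 years.
GBP trades forward at -1.90266% vs spot over the period.
×(1/T) gives -6.15% p.a.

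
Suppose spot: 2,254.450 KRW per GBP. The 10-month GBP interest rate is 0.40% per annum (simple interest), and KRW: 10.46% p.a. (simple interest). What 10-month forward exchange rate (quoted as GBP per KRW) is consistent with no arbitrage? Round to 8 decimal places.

0.00040936

T = 10/12 years.
KRW growth factor: 1 + 0.1046×10/12 = 1.0871667.
GBP accumulates by 1 + 0.0040×10/12 = 1.0033333.
CIP: F = S · (grow KRW)/(grow GBP) = 2254.45 × 1.0871667/1.0033333 = 2442.820 KRW per GBP.
Quoted the other way: 1/2442.820 = 0.00040936 GBP per KRW.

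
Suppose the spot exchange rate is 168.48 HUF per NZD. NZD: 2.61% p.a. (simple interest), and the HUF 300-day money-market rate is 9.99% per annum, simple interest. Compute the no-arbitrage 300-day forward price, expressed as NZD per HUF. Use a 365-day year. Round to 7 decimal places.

0.0056027

T = 300/365 years.
HUF accumulates by 1 + 0.0999×300/365 = 1.0821096.
Growth of 1 NZD over T: 1 + 0.0261×300/365 = 1.0214521.
So F = 168.48 × 1.0821096 / 1.0214521 = 178.4849 (HUF/NZD).
Invert for NZD per HUF: 1 / 178.4849 = 0.0056027.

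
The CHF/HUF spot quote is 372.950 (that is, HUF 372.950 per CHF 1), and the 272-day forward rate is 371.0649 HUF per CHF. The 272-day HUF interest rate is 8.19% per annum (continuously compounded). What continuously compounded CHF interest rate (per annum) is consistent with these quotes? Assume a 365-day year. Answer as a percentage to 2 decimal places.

8.87%

T = 272/365 years.
F/S = 371.0649/372.95 = 0.9949454 = (growth of HUF) / (growth of CHF).
The HUF side grows by e^(0.0819×272/365) = 1.0629333.
So the CHF growth factor = 1.0683333.
r = ln(1.0683333)/(272/365) = 0.088700 → 8.87%.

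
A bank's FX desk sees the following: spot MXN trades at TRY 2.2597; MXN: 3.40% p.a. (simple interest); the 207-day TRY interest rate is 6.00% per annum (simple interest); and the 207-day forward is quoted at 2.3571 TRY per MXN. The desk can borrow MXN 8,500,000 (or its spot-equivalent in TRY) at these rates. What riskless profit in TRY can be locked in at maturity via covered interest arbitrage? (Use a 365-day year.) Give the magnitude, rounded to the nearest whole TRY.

TRY 560,646

T = 207/365 years.
Keep in MXN, deliver into the forward: 8,500,000·1.0192821918·2.3571 = TRY 20,421,675.46.
Swap to TRY now, deposit: 8,500,000·2.2597·1.0340273973 = TRY 19,861,029.53.
The quoted forward overvalues MXN, so borrow TRY, buy MXN at spot, deposit the MXN at 3.40%, and sell the proceeds forward at 2.3571.
The gap between the two covered legs is TRY 560,646.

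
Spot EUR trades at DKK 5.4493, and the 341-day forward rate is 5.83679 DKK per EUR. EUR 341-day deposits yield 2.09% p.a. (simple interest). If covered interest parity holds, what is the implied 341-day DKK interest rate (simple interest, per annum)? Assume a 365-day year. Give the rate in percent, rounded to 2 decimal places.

T = 341/365 years.
CIP gives F = S · g_DKK/g_EUR, so g_DKK/g_EUR = 5.83679/5.4493 = 1.0711082.
EUR growth factor: 1 + 0.0209×341/365 = 1.0195258.
So the DKK growth factor = 1.0920224.
r = (1.0920224 − 1)/(341/365) = 0.098499 → 9.85%.

9.85%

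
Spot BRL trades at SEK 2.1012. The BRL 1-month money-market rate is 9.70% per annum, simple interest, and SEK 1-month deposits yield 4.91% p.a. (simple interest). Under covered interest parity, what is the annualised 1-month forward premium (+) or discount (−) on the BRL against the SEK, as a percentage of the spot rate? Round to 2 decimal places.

T = 1/12 years.
CIP forward (SEK per BRL) = 2.1012 × 1.0040917/1.0080833 = 2.0928801.
Annualised premium = (F − S)/S × (1/T) = (2.0928801 − 2.1012)/2.1012 ÷ (1/12) = -4.75%.

-4.75%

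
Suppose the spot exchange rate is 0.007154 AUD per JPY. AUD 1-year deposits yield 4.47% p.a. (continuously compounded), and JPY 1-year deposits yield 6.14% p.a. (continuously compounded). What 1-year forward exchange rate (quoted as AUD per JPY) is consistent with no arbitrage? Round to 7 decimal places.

0.0070355

T = 1 year.
AUD growth factor: e^(0.0447×1) = 1.0457141.
JPY accumulates by e^(0.0614×1) = 1.0633242.
CIP: F = S · (grow AUD)/(grow JPY) = 0.007154 × 1.0457141/1.0633242 = 0.007035520 AUD per JPY.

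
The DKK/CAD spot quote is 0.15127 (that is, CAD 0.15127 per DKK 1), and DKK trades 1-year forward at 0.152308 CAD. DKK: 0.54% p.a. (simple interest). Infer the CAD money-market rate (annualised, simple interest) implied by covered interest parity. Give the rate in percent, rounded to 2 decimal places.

1.23%

T = 1 year.
By CIP, F/S equals the CAD-to-DKK growth ratio: 0.152308/0.15127 = 1.0068619.
The DKK side grows by 1 + 0.0054×1 = 1.005400.
So the CAD growth factor = 1.012299.
(1.012299 − 1)/T = 0.012299, i.e. 1.23%.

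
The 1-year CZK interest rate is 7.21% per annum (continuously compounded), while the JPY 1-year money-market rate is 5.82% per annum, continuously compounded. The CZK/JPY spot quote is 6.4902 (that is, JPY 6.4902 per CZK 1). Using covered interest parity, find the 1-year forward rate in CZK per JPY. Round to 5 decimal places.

T = 1 year.
JPY growth factor: e^(0.0582×1) = 1.059927.
Growth of 1 CZK over T: e^(0.0721×1) = 1.0747628.
So F = 6.4902 × 1.059927 / 1.0747628 = 6.400611 (JPY/CZK).
Quoted the other way: 1/6.400611 = 0.15624 CZK per JPY.

0.15624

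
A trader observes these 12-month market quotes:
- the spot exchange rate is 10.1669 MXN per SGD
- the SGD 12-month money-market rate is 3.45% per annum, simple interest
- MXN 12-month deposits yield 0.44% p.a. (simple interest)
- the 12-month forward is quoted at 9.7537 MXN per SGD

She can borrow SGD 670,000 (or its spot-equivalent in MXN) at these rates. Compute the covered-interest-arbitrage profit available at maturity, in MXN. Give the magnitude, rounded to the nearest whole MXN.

MXN 81,359

T = 1 year.
Invest the SGD and cover forward: 670,000 × 1.034500 × 9.7537 = MXN 6,760,435.78.
Convert at spot and invest in MXN: 670,000 × 10.1669 × 1.004400 = MXN 6,841,795.02.
The quoted forward undervalues SGD, so borrow SGD, convert to MXN at spot, deposit the MXN at 0.44%, and buy SGD forward at 9.7537 to cover the loan.
The gap between the two covered legs is MXN 81,359.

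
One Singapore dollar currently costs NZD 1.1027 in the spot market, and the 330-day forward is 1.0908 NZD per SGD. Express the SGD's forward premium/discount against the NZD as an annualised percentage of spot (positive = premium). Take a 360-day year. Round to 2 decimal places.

T = 330/360 years.
Period premium: (1.0908 − 1.1027)/1.1027 = -0.0107917.
×(1/T) gives -1.18% p.a.

-1.18%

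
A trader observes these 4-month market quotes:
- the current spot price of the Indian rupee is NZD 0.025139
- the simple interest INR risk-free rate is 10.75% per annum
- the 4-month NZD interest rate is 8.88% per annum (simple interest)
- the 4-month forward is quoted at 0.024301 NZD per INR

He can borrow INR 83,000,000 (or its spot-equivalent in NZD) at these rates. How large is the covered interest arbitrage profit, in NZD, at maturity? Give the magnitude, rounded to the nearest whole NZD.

T = 4/12 years.
Route A — deposit INR, sell forward: 83,000,000 × 1.035833333 × 0.024301 = NZD 2,089,258.22.
Route B — convert at spot, deposit NZD: 83,000,000 × 0.025139 × 1.029600 = NZD 2,148,298.50.
The quoted forward undervalues INR, so borrow INR, convert to NZD at spot, deposit the NZD at 8.88%, and buy INR forward at 0.024301 to cover the loan.
Profit = 2,148,298.50 − 2,089,258.22 = NZD 59,040.

NZD 59,040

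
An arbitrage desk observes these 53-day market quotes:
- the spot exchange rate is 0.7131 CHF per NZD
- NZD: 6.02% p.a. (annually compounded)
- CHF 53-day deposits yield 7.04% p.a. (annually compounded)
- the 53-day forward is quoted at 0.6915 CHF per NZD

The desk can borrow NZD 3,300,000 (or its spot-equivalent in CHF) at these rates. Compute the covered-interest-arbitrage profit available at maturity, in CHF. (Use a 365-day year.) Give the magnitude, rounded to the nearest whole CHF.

T = 53/365 years.
Keep in NZD, deliver into the forward: 3,300,000·1.008524488·0.6915 = CHF 2,301,402.46.
Swap to CHF now, deposit: 3,300,000·0.7131·1.009927634 = CHF 2,376,592.01.
The quoted forward undervalues NZD, so borrow NZD, convert to CHF at spot, deposit the CHF at 7.04%, and buy NZD forward at 0.6915 to cover the loan.
Profit = 2,376,592.01 − 2,301,402.46 = CHF 75,190.

CHF 75,190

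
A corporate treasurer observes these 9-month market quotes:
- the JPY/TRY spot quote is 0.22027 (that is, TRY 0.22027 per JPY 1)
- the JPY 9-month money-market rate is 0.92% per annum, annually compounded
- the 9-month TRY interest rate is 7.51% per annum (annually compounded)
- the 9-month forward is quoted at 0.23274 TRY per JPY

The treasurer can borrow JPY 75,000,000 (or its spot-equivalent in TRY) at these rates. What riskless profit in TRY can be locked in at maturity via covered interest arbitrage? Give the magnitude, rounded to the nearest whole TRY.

T = 9/12 years.
Route A — deposit JPY, sell forward: 75,000,000 × 1.0068920953 × 0.23274 = TRY 17,575,804.97.
Route B — convert at spot, deposit TRY: 75,000,000 × 0.22027 × 1.055812128 = TRY 17,442,280.31.
The quoted forward overvalues JPY, so borrow TRY, buy JPY at spot, deposit the JPY at 0.92%, and sell the proceeds forward at 0.23274.
The gap between the two covered legs is TRY 133,525.

TRY 133,525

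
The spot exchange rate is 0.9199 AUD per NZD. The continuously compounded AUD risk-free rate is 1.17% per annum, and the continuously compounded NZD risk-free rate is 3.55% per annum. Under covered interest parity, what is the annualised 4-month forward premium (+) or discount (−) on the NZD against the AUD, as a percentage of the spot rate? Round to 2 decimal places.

T = 4/12 years.
F = S · g_AUD/g_NZD = 0.9199 × 1.0039076/1.0119036 = 0.9126310.
(F − S)/S ÷ T = (0.9126310 − 0.9199)/0.9199/(4/12) = -0.023706 → -2.37%.

-2.37%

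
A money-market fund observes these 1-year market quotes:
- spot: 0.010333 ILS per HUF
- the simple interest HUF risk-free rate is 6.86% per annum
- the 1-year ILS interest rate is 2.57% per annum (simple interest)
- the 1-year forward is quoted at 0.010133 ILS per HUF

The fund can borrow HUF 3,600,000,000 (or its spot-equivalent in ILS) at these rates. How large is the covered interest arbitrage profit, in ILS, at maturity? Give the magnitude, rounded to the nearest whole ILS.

ILS 826,437

T = 1 year.
Invest the HUF and cover forward: 3,600,000,000 × 1.068600 × 0.010133 = ILS 38,981,245.68.
Convert at spot and invest in ILS: 3,600,000,000 × 0.010333 × 1.025700 = ILS 38,154,809.16.
The quoted forward overvalues HUF, so borrow ILS, buy HUF at spot, deposit the HUF at 6.86%, and sell the proceeds forward at 0.010133.
The gap between the two covered legs is ILS 826,437.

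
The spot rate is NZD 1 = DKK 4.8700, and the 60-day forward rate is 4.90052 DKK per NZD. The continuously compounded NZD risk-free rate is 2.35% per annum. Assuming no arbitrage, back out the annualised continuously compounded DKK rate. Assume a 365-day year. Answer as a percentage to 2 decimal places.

T = 60/365 years.
CIP gives F = S · g_DKK/g_NZD, so g_DKK/g_NZD = 4.90052/4.87 = 1.0062669.
The NZD side grows by e^(0.0235×60/365) = 1.0038705.
Hence g_DKK = 1.0101617.
Take logs: ln 1.0101617 / (60/365) = 0.061505, so 6.15%.

6.15%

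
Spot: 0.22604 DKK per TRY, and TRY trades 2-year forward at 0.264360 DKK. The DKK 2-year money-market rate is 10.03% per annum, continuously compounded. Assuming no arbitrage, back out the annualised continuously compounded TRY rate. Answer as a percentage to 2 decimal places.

T = 2 years.
CIP gives F = S · g_DKK/g_TRY, so g_DKK/g_TRY = 0.26436/0.22604 = 1.1695275.
DKK growth factor: e^(0.1003×2) = 1.2221358.
Hence g_TRY = 1.0449825.
Take logs: ln 1.0449825 / 2 = 0.022000, so 2.20%.

2.20%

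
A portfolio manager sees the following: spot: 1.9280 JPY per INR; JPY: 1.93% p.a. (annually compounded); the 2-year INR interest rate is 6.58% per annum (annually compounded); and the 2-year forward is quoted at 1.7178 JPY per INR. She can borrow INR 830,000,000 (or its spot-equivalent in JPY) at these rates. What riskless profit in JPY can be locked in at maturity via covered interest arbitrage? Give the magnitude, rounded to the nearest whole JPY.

T = 2 years.
Route A — deposit INR, sell forward: 830,000,000 × 1.13592964 × 1.7178 = JPY 1,619,578,946.54.
Route B — convert at spot, deposit JPY: 830,000,000 × 1.9280 × 1.03897249 = JPY 1,662,605,337.40.
The quoted forward undervalues INR, so borrow INR, convert to JPY at spot, deposit the JPY at 1.93%, and buy INR forward at 1.7178 to cover the loan.
The gap between the two covered legs is JPY 43,026,391.

JPY 43,026,391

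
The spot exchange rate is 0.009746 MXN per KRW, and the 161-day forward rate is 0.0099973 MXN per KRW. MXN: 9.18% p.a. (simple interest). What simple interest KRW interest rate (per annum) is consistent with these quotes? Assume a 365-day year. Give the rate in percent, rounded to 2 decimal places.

T = 161/365 years.
By CIP, F/S equals the MXN-to-KRW growth ratio: 0.0099973/0.009746 = 1.0257849.
The MXN side grows by 1 + 0.0918×161/365 = 1.0404926.
Hence g_KRW = 1.014338.
(1.014338 − 1)/T = 0.032505, i.e. 3.25%.

3.25%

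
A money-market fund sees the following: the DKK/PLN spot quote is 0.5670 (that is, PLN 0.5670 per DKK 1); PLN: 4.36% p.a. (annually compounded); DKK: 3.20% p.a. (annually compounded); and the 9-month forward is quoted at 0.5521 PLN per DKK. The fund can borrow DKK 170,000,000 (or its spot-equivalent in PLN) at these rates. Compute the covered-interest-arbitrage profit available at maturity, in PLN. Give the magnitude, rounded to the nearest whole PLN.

PLN 3,424,404

T = 9/12 years.
Route A — deposit DKK, sell forward: 170,000,000 × 1.0239052574 × 0.5521 = PLN 96,100,675.74.
Route B — convert at spot, deposit PLN: 170,000,000 × 0.5670 × 1.0325249454 = PLN 99,525,079.49.
The quoted forward undervalues DKK, so borrow DKK, convert to PLN at spot, deposit the PLN at 4.36%, and buy DKK forward at 0.5521 to cover the loan.
The gap between the two covered legs is PLN 3,424,404.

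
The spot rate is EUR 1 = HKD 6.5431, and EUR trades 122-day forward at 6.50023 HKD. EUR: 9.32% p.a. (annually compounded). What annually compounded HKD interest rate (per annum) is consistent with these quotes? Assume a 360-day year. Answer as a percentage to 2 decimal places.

7.22%

T = 122/360 years.
By CIP, F/S equals the HKD-to-EUR growth ratio: 6.50023/6.5431 = 0.9934481.
EUR growth factor: (1 + 0.0932)^(122/360) = 1.0306587.
So the HKD growth factor = 1.0239059.
Annualise: 1.0239059^(360/122) − 1 = 0.072199 = 7.22%.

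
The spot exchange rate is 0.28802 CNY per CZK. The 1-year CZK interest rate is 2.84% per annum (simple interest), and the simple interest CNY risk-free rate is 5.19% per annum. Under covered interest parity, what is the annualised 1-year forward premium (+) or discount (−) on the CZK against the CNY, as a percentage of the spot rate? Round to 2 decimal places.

T = 1 year.
CIP forward (CNY per CZK) = 0.28802 × 1.051900/1.028400 = 0.29460155.
(F − S)/S ÷ T = (0.29460155 − 0.28802)/0.28802/1 = 0.022851 → 2.29%.

+2.29%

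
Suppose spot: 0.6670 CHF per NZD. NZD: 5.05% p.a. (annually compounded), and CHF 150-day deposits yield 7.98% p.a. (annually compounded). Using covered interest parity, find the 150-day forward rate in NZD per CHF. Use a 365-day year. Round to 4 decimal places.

T = 150/365 years.
CHF accumulates by (1 + 0.0798)^(150/365) = 1.0320547.
NZD growth factor: (1 + 0.0505)^(150/365) = 1.0204527.
CIP: F = S · (grow CHF)/(grow NZD) = 0.667 × 1.0320547/1.0204527 = 0.6745834 CHF per NZD.
Invert for NZD per CHF: 1 / 0.6745834 = 1.4824.

1.4824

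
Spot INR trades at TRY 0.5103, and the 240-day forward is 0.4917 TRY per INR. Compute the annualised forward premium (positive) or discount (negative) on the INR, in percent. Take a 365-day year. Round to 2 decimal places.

T = 240/365 years.
(F − S)/S = (0.4917 − 0.5103)/0.5103 = -0.0364491.
Annualise by dividing by T: -0.0364491 / (240/365) = -0.055433 → -5.54%.

-5.54%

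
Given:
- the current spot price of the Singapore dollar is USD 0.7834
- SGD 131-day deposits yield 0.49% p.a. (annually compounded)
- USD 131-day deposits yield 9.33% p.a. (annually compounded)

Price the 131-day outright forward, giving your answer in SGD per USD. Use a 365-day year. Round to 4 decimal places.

T = 131/365 years.
USD accumulates by (1 + 0.0933)^(131/365) = 1.0325325.
Growth of 1 SGD over T: (1 + 0.0049)^(131/365) = 1.0017559.
Forward (USD per SGD) = 0.7834 × 1.0325325 / 1.0017559 = 0.8074681.
Quoted the other way: 1/0.8074681 = 1.2384 SGD per USD.

1.2384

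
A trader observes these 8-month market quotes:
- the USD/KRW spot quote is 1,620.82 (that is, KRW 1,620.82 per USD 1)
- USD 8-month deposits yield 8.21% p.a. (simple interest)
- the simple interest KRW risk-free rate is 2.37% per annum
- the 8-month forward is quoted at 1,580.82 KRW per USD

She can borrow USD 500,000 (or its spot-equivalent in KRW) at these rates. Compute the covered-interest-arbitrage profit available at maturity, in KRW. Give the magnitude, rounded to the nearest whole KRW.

T = 8/12 years.
Invest the USD and cover forward: 500,000 × 1.05473333333 × 1580.82 = KRW 833,671,774.00.
Convert at spot and invest in KRW: 500,000 × 1620.82 × 1.015800 = KRW 823,214,478.00.
The quoted forward overvalues USD, so borrow KRW, buy USD at spot, deposit the USD at 8.21%, and sell the proceeds forward at 1,580.82.
Profit = 833,671,774.00 − 823,214,478.00 = KRW 10,457,296.

KRW 10,457,296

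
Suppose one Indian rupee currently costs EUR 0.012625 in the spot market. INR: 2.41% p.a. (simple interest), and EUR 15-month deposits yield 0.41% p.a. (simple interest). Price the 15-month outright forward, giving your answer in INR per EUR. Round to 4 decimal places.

T = 15/12 years.
EUR growth factor: 1 + 0.0041×15/12 = 1.005125.
Growth of 1 INR over T: 1 + 0.0241×15/12 = 1.030125.
Forward (EUR per INR) = 0.012625 × 1.005125 / 1.030125 = 0.012318605.
Quoted the other way: 1/0.012318605 = 81.1780 INR per EUR.

81.1780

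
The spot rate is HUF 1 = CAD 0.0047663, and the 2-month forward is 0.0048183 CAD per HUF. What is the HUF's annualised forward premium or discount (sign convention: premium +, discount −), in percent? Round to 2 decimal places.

+6.55%

T = 2/12 years.
HUF trades forward at +1.09099% vs spot over the period.
×(1/T) gives 6.55% p.a.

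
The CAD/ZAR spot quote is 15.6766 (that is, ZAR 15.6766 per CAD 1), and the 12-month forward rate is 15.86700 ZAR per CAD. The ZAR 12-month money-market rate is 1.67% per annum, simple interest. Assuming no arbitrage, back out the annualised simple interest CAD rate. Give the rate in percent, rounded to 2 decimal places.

0.45%

T = 1 year.
CIP gives F = S · g_ZAR/g_CAD, so g_ZAR/g_CAD = 15.867/15.6766 = 1.0121455.
ZAR growth factor: 1 + 0.0167×1 = 1.016700.
So the CAD growth factor = 1.0044998.
r = (1.0044998 − 1)/1 = 0.004500 → 0.45%.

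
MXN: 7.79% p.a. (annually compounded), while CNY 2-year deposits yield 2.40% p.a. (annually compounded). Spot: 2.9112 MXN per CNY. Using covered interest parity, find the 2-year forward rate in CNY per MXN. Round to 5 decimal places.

0.31001

T = 2 years.
Growth of 1 MXN over T: (1 + 0.0779)^2 = 1.1618684.
CNY growth factor: (1 + 0.0240)^2 = 1.048576.
Forward (MXN per CNY) = 2.9112 × 1.1618684 / 1.048576 = 3.225738.
Invert for CNY per MXN: 1 / 3.225738 = 0.31001.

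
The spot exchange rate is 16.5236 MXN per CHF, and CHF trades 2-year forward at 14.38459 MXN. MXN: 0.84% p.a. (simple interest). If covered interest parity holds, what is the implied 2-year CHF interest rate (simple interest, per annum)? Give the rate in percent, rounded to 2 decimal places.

T = 2 years.
By CIP, F/S equals the MXN-to-CHF growth ratio: 14.38459/16.5236 = 0.8705482.
MXN growth factor: 1 + 0.0084×2 = 1.016800.
That pins the CHF growth at 1.1679997.
(1.1679997 − 1)/T = 0.084000, i.e. 8.40%.

8.40%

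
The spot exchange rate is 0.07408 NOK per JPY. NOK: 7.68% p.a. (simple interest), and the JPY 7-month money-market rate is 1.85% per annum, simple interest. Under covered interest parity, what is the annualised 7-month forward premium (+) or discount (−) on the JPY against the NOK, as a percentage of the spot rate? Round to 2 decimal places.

+5.77%

T = 7/12 years.
CIP forward (NOK per JPY) = 0.07408 × 1.044800/1.0107917 = 0.07657244.
Annualised premium = (F − S)/S × (1/T) = (0.07657244 − 0.07408)/0.07408 ÷ (7/12) = 5.77%.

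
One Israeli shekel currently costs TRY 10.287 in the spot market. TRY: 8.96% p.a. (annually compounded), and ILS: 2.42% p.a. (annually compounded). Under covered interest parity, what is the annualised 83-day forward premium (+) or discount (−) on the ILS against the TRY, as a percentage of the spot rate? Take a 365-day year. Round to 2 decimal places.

T = 83/365 years.
CIP forward (TRY per ILS) = 10.287 × 1.0197047/1.0054523 = 10.432819.
Annualised premium = (F − S)/S × (1/T) = (10.432819 − 10.287)/10.287 ÷ (83/365) = 6.23%.

+6.23%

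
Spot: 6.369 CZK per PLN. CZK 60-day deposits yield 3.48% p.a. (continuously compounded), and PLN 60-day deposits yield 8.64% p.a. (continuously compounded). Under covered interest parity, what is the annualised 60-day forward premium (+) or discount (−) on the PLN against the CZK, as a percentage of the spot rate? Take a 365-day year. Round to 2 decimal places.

-5.14%

T = 60/365 years.
CIP forward (CZK per PLN) = 6.369 × 1.0057369/1.0143041 = 6.315205.
(F − S)/S ÷ T = (6.315205 − 6.369)/6.369/(60/365) = -0.051382 → -5.14%.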